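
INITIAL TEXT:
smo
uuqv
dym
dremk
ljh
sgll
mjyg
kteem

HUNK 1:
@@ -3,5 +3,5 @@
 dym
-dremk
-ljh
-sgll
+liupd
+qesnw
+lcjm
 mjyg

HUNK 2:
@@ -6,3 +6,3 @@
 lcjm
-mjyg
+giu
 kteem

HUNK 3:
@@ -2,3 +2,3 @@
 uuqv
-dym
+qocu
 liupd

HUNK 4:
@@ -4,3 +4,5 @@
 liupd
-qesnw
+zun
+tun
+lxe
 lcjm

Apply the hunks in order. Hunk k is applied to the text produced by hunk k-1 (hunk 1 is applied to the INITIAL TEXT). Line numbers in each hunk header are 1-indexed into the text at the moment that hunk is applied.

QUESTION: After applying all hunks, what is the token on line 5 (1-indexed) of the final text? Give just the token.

Answer: zun

Derivation:
Hunk 1: at line 3 remove [dremk,ljh,sgll] add [liupd,qesnw,lcjm] -> 8 lines: smo uuqv dym liupd qesnw lcjm mjyg kteem
Hunk 2: at line 6 remove [mjyg] add [giu] -> 8 lines: smo uuqv dym liupd qesnw lcjm giu kteem
Hunk 3: at line 2 remove [dym] add [qocu] -> 8 lines: smo uuqv qocu liupd qesnw lcjm giu kteem
Hunk 4: at line 4 remove [qesnw] add [zun,tun,lxe] -> 10 lines: smo uuqv qocu liupd zun tun lxe lcjm giu kteem
Final line 5: zun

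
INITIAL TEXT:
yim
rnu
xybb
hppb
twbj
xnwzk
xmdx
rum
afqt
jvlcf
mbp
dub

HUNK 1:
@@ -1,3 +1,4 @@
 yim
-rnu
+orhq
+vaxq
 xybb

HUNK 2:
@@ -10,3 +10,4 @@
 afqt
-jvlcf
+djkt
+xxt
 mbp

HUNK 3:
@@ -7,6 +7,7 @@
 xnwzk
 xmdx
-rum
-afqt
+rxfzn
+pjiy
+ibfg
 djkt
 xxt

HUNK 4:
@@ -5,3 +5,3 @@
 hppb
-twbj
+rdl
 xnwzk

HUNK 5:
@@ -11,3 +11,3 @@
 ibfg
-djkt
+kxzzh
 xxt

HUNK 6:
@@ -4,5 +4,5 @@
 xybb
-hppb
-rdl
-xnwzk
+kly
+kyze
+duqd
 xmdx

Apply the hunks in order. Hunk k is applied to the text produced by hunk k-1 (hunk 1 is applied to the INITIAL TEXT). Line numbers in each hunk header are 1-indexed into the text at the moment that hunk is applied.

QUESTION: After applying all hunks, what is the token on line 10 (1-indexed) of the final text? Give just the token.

Hunk 1: at line 1 remove [rnu] add [orhq,vaxq] -> 13 lines: yim orhq vaxq xybb hppb twbj xnwzk xmdx rum afqt jvlcf mbp dub
Hunk 2: at line 10 remove [jvlcf] add [djkt,xxt] -> 14 lines: yim orhq vaxq xybb hppb twbj xnwzk xmdx rum afqt djkt xxt mbp dub
Hunk 3: at line 7 remove [rum,afqt] add [rxfzn,pjiy,ibfg] -> 15 lines: yim orhq vaxq xybb hppb twbj xnwzk xmdx rxfzn pjiy ibfg djkt xxt mbp dub
Hunk 4: at line 5 remove [twbj] add [rdl] -> 15 lines: yim orhq vaxq xybb hppb rdl xnwzk xmdx rxfzn pjiy ibfg djkt xxt mbp dub
Hunk 5: at line 11 remove [djkt] add [kxzzh] -> 15 lines: yim orhq vaxq xybb hppb rdl xnwzk xmdx rxfzn pjiy ibfg kxzzh xxt mbp dub
Hunk 6: at line 4 remove [hppb,rdl,xnwzk] add [kly,kyze,duqd] -> 15 lines: yim orhq vaxq xybb kly kyze duqd xmdx rxfzn pjiy ibfg kxzzh xxt mbp dub
Final line 10: pjiy

Answer: pjiy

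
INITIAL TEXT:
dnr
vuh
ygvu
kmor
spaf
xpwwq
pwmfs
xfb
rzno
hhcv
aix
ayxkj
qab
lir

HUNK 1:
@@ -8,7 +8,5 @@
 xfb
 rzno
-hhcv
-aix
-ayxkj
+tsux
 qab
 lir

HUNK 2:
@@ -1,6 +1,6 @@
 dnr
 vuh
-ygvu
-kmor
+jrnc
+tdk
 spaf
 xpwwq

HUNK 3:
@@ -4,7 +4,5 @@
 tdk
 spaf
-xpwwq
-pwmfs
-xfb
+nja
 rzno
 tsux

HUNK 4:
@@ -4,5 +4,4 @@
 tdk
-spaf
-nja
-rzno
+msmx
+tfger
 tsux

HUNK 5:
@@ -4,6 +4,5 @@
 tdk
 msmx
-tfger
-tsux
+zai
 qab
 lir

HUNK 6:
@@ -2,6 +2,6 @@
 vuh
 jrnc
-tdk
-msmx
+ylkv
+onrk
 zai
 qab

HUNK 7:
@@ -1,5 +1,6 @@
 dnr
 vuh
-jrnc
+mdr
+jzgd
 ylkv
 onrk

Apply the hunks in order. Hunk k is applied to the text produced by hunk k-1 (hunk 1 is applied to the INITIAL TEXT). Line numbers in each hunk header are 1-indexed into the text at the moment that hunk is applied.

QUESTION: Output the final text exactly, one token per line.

Hunk 1: at line 8 remove [hhcv,aix,ayxkj] add [tsux] -> 12 lines: dnr vuh ygvu kmor spaf xpwwq pwmfs xfb rzno tsux qab lir
Hunk 2: at line 1 remove [ygvu,kmor] add [jrnc,tdk] -> 12 lines: dnr vuh jrnc tdk spaf xpwwq pwmfs xfb rzno tsux qab lir
Hunk 3: at line 4 remove [xpwwq,pwmfs,xfb] add [nja] -> 10 lines: dnr vuh jrnc tdk spaf nja rzno tsux qab lir
Hunk 4: at line 4 remove [spaf,nja,rzno] add [msmx,tfger] -> 9 lines: dnr vuh jrnc tdk msmx tfger tsux qab lir
Hunk 5: at line 4 remove [tfger,tsux] add [zai] -> 8 lines: dnr vuh jrnc tdk msmx zai qab lir
Hunk 6: at line 2 remove [tdk,msmx] add [ylkv,onrk] -> 8 lines: dnr vuh jrnc ylkv onrk zai qab lir
Hunk 7: at line 1 remove [jrnc] add [mdr,jzgd] -> 9 lines: dnr vuh mdr jzgd ylkv onrk zai qab lir

Answer: dnr
vuh
mdr
jzgd
ylkv
onrk
zai
qab
lir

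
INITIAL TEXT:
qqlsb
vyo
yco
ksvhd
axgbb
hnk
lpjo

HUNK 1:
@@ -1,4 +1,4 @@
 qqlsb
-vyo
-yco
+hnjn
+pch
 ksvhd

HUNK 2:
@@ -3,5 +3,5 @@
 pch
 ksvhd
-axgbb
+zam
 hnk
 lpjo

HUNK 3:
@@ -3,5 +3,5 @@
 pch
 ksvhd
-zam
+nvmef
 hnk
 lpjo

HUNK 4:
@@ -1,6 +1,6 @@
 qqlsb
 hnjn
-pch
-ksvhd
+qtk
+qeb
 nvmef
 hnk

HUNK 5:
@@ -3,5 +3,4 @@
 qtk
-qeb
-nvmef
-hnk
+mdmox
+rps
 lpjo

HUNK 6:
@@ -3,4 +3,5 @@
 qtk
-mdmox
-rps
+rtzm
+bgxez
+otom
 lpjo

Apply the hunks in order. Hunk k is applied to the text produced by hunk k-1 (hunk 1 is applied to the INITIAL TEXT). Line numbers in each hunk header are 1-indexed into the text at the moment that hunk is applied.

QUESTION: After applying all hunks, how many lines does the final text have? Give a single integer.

Hunk 1: at line 1 remove [vyo,yco] add [hnjn,pch] -> 7 lines: qqlsb hnjn pch ksvhd axgbb hnk lpjo
Hunk 2: at line 3 remove [axgbb] add [zam] -> 7 lines: qqlsb hnjn pch ksvhd zam hnk lpjo
Hunk 3: at line 3 remove [zam] add [nvmef] -> 7 lines: qqlsb hnjn pch ksvhd nvmef hnk lpjo
Hunk 4: at line 1 remove [pch,ksvhd] add [qtk,qeb] -> 7 lines: qqlsb hnjn qtk qeb nvmef hnk lpjo
Hunk 5: at line 3 remove [qeb,nvmef,hnk] add [mdmox,rps] -> 6 lines: qqlsb hnjn qtk mdmox rps lpjo
Hunk 6: at line 3 remove [mdmox,rps] add [rtzm,bgxez,otom] -> 7 lines: qqlsb hnjn qtk rtzm bgxez otom lpjo
Final line count: 7

Answer: 7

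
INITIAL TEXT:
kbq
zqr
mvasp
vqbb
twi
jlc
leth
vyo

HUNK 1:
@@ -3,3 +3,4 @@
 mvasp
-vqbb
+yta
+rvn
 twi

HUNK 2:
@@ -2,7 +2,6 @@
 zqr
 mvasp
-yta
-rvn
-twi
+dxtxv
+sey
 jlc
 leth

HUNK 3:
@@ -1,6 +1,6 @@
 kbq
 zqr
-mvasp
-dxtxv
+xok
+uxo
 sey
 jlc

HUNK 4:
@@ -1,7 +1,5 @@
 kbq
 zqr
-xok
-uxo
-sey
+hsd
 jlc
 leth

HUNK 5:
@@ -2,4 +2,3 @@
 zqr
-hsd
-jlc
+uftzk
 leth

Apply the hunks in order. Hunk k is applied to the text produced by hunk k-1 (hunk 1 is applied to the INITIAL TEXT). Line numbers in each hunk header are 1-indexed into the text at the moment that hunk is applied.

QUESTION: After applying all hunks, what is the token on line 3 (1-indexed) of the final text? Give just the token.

Answer: uftzk

Derivation:
Hunk 1: at line 3 remove [vqbb] add [yta,rvn] -> 9 lines: kbq zqr mvasp yta rvn twi jlc leth vyo
Hunk 2: at line 2 remove [yta,rvn,twi] add [dxtxv,sey] -> 8 lines: kbq zqr mvasp dxtxv sey jlc leth vyo
Hunk 3: at line 1 remove [mvasp,dxtxv] add [xok,uxo] -> 8 lines: kbq zqr xok uxo sey jlc leth vyo
Hunk 4: at line 1 remove [xok,uxo,sey] add [hsd] -> 6 lines: kbq zqr hsd jlc leth vyo
Hunk 5: at line 2 remove [hsd,jlc] add [uftzk] -> 5 lines: kbq zqr uftzk leth vyo
Final line 3: uftzk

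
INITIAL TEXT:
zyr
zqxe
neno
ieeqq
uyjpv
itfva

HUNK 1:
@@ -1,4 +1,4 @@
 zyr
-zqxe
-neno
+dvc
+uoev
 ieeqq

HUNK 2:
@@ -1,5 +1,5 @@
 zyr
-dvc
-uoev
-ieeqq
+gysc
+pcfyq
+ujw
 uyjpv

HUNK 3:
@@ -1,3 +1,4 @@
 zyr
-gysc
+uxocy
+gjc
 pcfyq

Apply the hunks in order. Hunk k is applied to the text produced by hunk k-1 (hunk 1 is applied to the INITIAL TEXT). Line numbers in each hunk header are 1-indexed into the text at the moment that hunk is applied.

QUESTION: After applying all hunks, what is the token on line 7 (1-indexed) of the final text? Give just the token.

Answer: itfva

Derivation:
Hunk 1: at line 1 remove [zqxe,neno] add [dvc,uoev] -> 6 lines: zyr dvc uoev ieeqq uyjpv itfva
Hunk 2: at line 1 remove [dvc,uoev,ieeqq] add [gysc,pcfyq,ujw] -> 6 lines: zyr gysc pcfyq ujw uyjpv itfva
Hunk 3: at line 1 remove [gysc] add [uxocy,gjc] -> 7 lines: zyr uxocy gjc pcfyq ujw uyjpv itfva
Final line 7: itfva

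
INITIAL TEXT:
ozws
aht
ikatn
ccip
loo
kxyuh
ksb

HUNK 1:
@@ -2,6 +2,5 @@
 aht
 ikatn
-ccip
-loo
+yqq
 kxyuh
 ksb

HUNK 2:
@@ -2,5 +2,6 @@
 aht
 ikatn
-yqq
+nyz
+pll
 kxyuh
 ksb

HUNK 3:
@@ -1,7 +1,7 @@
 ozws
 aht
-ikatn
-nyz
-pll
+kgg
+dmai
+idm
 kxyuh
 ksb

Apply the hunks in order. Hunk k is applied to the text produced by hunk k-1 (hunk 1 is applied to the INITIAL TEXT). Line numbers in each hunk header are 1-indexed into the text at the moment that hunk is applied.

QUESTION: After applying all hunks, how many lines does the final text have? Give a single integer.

Hunk 1: at line 2 remove [ccip,loo] add [yqq] -> 6 lines: ozws aht ikatn yqq kxyuh ksb
Hunk 2: at line 2 remove [yqq] add [nyz,pll] -> 7 lines: ozws aht ikatn nyz pll kxyuh ksb
Hunk 3: at line 1 remove [ikatn,nyz,pll] add [kgg,dmai,idm] -> 7 lines: ozws aht kgg dmai idm kxyuh ksb
Final line count: 7

Answer: 7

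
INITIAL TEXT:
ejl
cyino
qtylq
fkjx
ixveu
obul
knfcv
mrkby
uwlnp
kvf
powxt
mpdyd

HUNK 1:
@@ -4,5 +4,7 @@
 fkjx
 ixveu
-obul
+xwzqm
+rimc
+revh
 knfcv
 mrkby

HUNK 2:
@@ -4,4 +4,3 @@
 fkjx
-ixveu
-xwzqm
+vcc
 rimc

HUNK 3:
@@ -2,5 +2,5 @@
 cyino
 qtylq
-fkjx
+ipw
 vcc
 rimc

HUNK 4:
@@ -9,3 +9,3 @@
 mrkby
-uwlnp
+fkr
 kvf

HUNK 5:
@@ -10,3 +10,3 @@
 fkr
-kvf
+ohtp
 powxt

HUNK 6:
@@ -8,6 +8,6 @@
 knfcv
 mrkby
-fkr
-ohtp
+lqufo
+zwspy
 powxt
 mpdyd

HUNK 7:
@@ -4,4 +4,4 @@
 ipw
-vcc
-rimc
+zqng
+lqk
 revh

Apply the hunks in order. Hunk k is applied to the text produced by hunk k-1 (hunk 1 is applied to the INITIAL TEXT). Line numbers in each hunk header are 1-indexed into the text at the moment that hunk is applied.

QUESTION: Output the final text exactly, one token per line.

Hunk 1: at line 4 remove [obul] add [xwzqm,rimc,revh] -> 14 lines: ejl cyino qtylq fkjx ixveu xwzqm rimc revh knfcv mrkby uwlnp kvf powxt mpdyd
Hunk 2: at line 4 remove [ixveu,xwzqm] add [vcc] -> 13 lines: ejl cyino qtylq fkjx vcc rimc revh knfcv mrkby uwlnp kvf powxt mpdyd
Hunk 3: at line 2 remove [fkjx] add [ipw] -> 13 lines: ejl cyino qtylq ipw vcc rimc revh knfcv mrkby uwlnp kvf powxt mpdyd
Hunk 4: at line 9 remove [uwlnp] add [fkr] -> 13 lines: ejl cyino qtylq ipw vcc rimc revh knfcv mrkby fkr kvf powxt mpdyd
Hunk 5: at line 10 remove [kvf] add [ohtp] -> 13 lines: ejl cyino qtylq ipw vcc rimc revh knfcv mrkby fkr ohtp powxt mpdyd
Hunk 6: at line 8 remove [fkr,ohtp] add [lqufo,zwspy] -> 13 lines: ejl cyino qtylq ipw vcc rimc revh knfcv mrkby lqufo zwspy powxt mpdyd
Hunk 7: at line 4 remove [vcc,rimc] add [zqng,lqk] -> 13 lines: ejl cyino qtylq ipw zqng lqk revh knfcv mrkby lqufo zwspy powxt mpdyd

Answer: ejl
cyino
qtylq
ipw
zqng
lqk
revh
knfcv
mrkby
lqufo
zwspy
powxt
mpdyd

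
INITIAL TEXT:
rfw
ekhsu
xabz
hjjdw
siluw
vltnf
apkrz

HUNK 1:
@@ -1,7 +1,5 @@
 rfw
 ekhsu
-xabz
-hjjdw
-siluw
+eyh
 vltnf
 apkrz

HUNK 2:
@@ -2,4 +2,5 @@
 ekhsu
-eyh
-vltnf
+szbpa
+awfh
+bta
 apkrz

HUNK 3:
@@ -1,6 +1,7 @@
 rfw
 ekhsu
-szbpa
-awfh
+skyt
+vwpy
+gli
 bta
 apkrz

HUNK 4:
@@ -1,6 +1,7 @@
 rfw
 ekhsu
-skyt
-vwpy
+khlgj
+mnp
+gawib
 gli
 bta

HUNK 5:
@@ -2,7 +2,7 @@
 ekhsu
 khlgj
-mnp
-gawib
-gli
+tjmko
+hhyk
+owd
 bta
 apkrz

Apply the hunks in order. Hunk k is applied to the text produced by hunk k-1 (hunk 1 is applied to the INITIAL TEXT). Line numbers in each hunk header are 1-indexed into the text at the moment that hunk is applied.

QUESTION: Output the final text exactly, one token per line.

Hunk 1: at line 1 remove [xabz,hjjdw,siluw] add [eyh] -> 5 lines: rfw ekhsu eyh vltnf apkrz
Hunk 2: at line 2 remove [eyh,vltnf] add [szbpa,awfh,bta] -> 6 lines: rfw ekhsu szbpa awfh bta apkrz
Hunk 3: at line 1 remove [szbpa,awfh] add [skyt,vwpy,gli] -> 7 lines: rfw ekhsu skyt vwpy gli bta apkrz
Hunk 4: at line 1 remove [skyt,vwpy] add [khlgj,mnp,gawib] -> 8 lines: rfw ekhsu khlgj mnp gawib gli bta apkrz
Hunk 5: at line 2 remove [mnp,gawib,gli] add [tjmko,hhyk,owd] -> 8 lines: rfw ekhsu khlgj tjmko hhyk owd bta apkrz

Answer: rfw
ekhsu
khlgj
tjmko
hhyk
owd
bta
apkrz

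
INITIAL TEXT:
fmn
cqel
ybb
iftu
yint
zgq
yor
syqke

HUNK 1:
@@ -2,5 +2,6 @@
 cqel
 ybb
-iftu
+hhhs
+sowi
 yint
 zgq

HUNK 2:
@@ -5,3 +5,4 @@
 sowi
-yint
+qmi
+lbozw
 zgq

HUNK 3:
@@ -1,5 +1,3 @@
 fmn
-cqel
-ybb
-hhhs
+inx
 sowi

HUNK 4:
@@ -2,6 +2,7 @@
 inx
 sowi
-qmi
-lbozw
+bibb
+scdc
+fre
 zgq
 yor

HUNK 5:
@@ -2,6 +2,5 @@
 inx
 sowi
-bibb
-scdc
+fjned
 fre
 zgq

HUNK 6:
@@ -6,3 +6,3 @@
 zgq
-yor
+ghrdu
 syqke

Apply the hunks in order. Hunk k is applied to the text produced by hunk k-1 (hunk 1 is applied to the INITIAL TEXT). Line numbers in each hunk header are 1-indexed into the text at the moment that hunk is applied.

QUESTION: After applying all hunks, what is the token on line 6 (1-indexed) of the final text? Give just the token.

Answer: zgq

Derivation:
Hunk 1: at line 2 remove [iftu] add [hhhs,sowi] -> 9 lines: fmn cqel ybb hhhs sowi yint zgq yor syqke
Hunk 2: at line 5 remove [yint] add [qmi,lbozw] -> 10 lines: fmn cqel ybb hhhs sowi qmi lbozw zgq yor syqke
Hunk 3: at line 1 remove [cqel,ybb,hhhs] add [inx] -> 8 lines: fmn inx sowi qmi lbozw zgq yor syqke
Hunk 4: at line 2 remove [qmi,lbozw] add [bibb,scdc,fre] -> 9 lines: fmn inx sowi bibb scdc fre zgq yor syqke
Hunk 5: at line 2 remove [bibb,scdc] add [fjned] -> 8 lines: fmn inx sowi fjned fre zgq yor syqke
Hunk 6: at line 6 remove [yor] add [ghrdu] -> 8 lines: fmn inx sowi fjned fre zgq ghrdu syqke
Final line 6: zgq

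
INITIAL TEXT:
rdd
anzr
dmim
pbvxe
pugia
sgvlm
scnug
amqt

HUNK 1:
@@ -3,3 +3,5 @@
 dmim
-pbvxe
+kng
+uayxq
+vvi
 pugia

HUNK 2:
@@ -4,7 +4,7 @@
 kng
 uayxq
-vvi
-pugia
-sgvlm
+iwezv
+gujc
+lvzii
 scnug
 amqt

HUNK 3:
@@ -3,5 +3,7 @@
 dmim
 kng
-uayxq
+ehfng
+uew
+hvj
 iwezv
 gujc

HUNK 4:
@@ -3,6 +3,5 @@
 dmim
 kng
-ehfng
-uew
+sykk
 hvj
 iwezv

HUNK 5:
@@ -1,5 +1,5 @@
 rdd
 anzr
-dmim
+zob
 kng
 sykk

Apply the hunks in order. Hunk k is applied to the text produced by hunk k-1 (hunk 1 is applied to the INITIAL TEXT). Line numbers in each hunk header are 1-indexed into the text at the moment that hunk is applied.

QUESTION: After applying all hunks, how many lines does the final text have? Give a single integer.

Answer: 11

Derivation:
Hunk 1: at line 3 remove [pbvxe] add [kng,uayxq,vvi] -> 10 lines: rdd anzr dmim kng uayxq vvi pugia sgvlm scnug amqt
Hunk 2: at line 4 remove [vvi,pugia,sgvlm] add [iwezv,gujc,lvzii] -> 10 lines: rdd anzr dmim kng uayxq iwezv gujc lvzii scnug amqt
Hunk 3: at line 3 remove [uayxq] add [ehfng,uew,hvj] -> 12 lines: rdd anzr dmim kng ehfng uew hvj iwezv gujc lvzii scnug amqt
Hunk 4: at line 3 remove [ehfng,uew] add [sykk] -> 11 lines: rdd anzr dmim kng sykk hvj iwezv gujc lvzii scnug amqt
Hunk 5: at line 1 remove [dmim] add [zob] -> 11 lines: rdd anzr zob kng sykk hvj iwezv gujc lvzii scnug amqt
Final line count: 11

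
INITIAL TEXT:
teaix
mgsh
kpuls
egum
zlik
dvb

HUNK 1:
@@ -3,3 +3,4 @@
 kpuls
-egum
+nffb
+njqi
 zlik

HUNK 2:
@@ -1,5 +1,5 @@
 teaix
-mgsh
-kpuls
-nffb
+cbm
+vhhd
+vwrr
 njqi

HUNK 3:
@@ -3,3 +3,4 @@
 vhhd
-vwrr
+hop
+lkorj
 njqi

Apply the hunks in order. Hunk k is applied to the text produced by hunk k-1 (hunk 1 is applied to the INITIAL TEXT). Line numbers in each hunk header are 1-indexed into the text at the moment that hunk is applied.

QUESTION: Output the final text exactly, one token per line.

Answer: teaix
cbm
vhhd
hop
lkorj
njqi
zlik
dvb

Derivation:
Hunk 1: at line 3 remove [egum] add [nffb,njqi] -> 7 lines: teaix mgsh kpuls nffb njqi zlik dvb
Hunk 2: at line 1 remove [mgsh,kpuls,nffb] add [cbm,vhhd,vwrr] -> 7 lines: teaix cbm vhhd vwrr njqi zlik dvb
Hunk 3: at line 3 remove [vwrr] add [hop,lkorj] -> 8 lines: teaix cbm vhhd hop lkorj njqi zlik dvb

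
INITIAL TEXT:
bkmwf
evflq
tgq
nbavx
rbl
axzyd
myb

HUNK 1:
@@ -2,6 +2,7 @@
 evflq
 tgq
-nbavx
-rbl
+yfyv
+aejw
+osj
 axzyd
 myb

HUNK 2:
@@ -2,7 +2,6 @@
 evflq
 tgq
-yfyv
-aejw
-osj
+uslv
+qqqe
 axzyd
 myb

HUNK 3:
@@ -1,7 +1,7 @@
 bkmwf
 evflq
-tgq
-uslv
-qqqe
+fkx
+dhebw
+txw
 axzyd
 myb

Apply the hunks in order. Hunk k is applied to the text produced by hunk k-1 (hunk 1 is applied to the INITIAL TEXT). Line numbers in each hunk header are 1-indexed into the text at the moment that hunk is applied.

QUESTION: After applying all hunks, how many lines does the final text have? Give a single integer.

Answer: 7

Derivation:
Hunk 1: at line 2 remove [nbavx,rbl] add [yfyv,aejw,osj] -> 8 lines: bkmwf evflq tgq yfyv aejw osj axzyd myb
Hunk 2: at line 2 remove [yfyv,aejw,osj] add [uslv,qqqe] -> 7 lines: bkmwf evflq tgq uslv qqqe axzyd myb
Hunk 3: at line 1 remove [tgq,uslv,qqqe] add [fkx,dhebw,txw] -> 7 lines: bkmwf evflq fkx dhebw txw axzyd myb
Final line count: 7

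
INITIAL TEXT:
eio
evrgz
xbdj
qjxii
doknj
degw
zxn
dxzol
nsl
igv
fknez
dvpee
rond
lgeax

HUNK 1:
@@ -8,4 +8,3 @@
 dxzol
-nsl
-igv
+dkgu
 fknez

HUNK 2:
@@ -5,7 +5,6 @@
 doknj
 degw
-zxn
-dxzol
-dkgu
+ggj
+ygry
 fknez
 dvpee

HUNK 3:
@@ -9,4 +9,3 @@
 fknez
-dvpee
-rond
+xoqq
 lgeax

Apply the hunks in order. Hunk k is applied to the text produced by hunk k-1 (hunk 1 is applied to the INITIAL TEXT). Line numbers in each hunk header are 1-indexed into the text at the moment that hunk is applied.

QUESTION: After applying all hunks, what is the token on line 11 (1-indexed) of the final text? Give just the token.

Hunk 1: at line 8 remove [nsl,igv] add [dkgu] -> 13 lines: eio evrgz xbdj qjxii doknj degw zxn dxzol dkgu fknez dvpee rond lgeax
Hunk 2: at line 5 remove [zxn,dxzol,dkgu] add [ggj,ygry] -> 12 lines: eio evrgz xbdj qjxii doknj degw ggj ygry fknez dvpee rond lgeax
Hunk 3: at line 9 remove [dvpee,rond] add [xoqq] -> 11 lines: eio evrgz xbdj qjxii doknj degw ggj ygry fknez xoqq lgeax
Final line 11: lgeax

Answer: lgeax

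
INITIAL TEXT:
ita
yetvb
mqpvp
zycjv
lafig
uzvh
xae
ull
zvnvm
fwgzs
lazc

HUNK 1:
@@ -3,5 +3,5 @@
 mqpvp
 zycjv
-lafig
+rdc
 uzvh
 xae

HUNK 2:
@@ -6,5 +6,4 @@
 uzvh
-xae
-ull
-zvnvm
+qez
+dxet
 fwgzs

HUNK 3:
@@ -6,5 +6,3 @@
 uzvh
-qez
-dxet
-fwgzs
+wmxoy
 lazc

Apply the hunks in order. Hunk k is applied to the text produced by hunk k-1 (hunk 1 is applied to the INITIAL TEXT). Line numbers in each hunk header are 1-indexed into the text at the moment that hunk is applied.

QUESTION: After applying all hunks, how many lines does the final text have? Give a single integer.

Answer: 8

Derivation:
Hunk 1: at line 3 remove [lafig] add [rdc] -> 11 lines: ita yetvb mqpvp zycjv rdc uzvh xae ull zvnvm fwgzs lazc
Hunk 2: at line 6 remove [xae,ull,zvnvm] add [qez,dxet] -> 10 lines: ita yetvb mqpvp zycjv rdc uzvh qez dxet fwgzs lazc
Hunk 3: at line 6 remove [qez,dxet,fwgzs] add [wmxoy] -> 8 lines: ita yetvb mqpvp zycjv rdc uzvh wmxoy lazc
Final line count: 8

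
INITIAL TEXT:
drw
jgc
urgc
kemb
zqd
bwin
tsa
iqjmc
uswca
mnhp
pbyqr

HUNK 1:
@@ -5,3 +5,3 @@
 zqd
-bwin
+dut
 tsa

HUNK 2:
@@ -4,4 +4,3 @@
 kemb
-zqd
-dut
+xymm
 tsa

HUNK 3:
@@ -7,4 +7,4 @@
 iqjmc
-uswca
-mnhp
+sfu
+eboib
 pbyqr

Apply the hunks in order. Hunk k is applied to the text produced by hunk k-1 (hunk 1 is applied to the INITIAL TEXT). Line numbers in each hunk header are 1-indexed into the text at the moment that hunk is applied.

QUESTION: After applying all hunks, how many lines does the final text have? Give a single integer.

Answer: 10

Derivation:
Hunk 1: at line 5 remove [bwin] add [dut] -> 11 lines: drw jgc urgc kemb zqd dut tsa iqjmc uswca mnhp pbyqr
Hunk 2: at line 4 remove [zqd,dut] add [xymm] -> 10 lines: drw jgc urgc kemb xymm tsa iqjmc uswca mnhp pbyqr
Hunk 3: at line 7 remove [uswca,mnhp] add [sfu,eboib] -> 10 lines: drw jgc urgc kemb xymm tsa iqjmc sfu eboib pbyqr
Final line count: 10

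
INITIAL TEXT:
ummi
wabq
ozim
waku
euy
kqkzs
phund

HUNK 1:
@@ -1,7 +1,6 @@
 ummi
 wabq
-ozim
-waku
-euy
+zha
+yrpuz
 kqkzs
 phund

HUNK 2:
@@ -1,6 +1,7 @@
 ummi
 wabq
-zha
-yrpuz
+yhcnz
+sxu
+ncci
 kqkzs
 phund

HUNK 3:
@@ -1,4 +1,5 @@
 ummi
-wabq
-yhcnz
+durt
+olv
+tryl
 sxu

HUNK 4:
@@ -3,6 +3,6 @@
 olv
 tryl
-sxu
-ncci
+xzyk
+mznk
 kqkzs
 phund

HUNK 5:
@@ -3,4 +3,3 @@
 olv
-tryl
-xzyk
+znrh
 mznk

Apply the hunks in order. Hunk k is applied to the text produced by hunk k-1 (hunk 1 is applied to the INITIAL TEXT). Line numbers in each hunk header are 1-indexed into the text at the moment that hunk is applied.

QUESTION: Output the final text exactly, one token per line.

Answer: ummi
durt
olv
znrh
mznk
kqkzs
phund

Derivation:
Hunk 1: at line 1 remove [ozim,waku,euy] add [zha,yrpuz] -> 6 lines: ummi wabq zha yrpuz kqkzs phund
Hunk 2: at line 1 remove [zha,yrpuz] add [yhcnz,sxu,ncci] -> 7 lines: ummi wabq yhcnz sxu ncci kqkzs phund
Hunk 3: at line 1 remove [wabq,yhcnz] add [durt,olv,tryl] -> 8 lines: ummi durt olv tryl sxu ncci kqkzs phund
Hunk 4: at line 3 remove [sxu,ncci] add [xzyk,mznk] -> 8 lines: ummi durt olv tryl xzyk mznk kqkzs phund
Hunk 5: at line 3 remove [tryl,xzyk] add [znrh] -> 7 lines: ummi durt olv znrh mznk kqkzs phund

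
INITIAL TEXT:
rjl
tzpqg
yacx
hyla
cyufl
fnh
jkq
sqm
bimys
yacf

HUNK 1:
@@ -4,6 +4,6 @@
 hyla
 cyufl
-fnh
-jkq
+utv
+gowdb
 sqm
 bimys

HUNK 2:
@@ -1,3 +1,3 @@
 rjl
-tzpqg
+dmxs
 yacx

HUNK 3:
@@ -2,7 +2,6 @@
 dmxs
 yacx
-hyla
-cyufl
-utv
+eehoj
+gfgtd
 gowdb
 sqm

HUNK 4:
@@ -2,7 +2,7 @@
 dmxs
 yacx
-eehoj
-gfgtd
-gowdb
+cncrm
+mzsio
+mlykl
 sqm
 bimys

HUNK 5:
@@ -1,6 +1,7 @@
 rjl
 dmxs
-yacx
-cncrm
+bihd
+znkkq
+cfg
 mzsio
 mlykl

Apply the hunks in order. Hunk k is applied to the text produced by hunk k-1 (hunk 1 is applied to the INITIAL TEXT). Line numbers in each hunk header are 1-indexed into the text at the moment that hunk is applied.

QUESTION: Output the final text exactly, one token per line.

Answer: rjl
dmxs
bihd
znkkq
cfg
mzsio
mlykl
sqm
bimys
yacf

Derivation:
Hunk 1: at line 4 remove [fnh,jkq] add [utv,gowdb] -> 10 lines: rjl tzpqg yacx hyla cyufl utv gowdb sqm bimys yacf
Hunk 2: at line 1 remove [tzpqg] add [dmxs] -> 10 lines: rjl dmxs yacx hyla cyufl utv gowdb sqm bimys yacf
Hunk 3: at line 2 remove [hyla,cyufl,utv] add [eehoj,gfgtd] -> 9 lines: rjl dmxs yacx eehoj gfgtd gowdb sqm bimys yacf
Hunk 4: at line 2 remove [eehoj,gfgtd,gowdb] add [cncrm,mzsio,mlykl] -> 9 lines: rjl dmxs yacx cncrm mzsio mlykl sqm bimys yacf
Hunk 5: at line 1 remove [yacx,cncrm] add [bihd,znkkq,cfg] -> 10 lines: rjl dmxs bihd znkkq cfg mzsio mlykl sqm bimys yacf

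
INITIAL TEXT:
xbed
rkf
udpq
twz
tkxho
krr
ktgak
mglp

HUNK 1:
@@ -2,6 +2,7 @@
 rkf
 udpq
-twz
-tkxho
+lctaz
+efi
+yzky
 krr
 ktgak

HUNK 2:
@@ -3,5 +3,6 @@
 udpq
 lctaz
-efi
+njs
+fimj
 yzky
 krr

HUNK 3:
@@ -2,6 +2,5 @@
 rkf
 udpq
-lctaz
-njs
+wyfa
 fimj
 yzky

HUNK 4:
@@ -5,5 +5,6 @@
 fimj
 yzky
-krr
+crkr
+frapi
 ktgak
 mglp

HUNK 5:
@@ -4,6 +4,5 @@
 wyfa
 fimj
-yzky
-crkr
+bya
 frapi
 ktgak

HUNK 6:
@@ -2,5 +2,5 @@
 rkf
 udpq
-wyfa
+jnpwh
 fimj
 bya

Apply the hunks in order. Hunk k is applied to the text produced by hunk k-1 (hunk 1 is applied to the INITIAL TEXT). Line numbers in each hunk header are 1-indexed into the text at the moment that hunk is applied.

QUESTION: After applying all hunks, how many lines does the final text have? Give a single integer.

Hunk 1: at line 2 remove [twz,tkxho] add [lctaz,efi,yzky] -> 9 lines: xbed rkf udpq lctaz efi yzky krr ktgak mglp
Hunk 2: at line 3 remove [efi] add [njs,fimj] -> 10 lines: xbed rkf udpq lctaz njs fimj yzky krr ktgak mglp
Hunk 3: at line 2 remove [lctaz,njs] add [wyfa] -> 9 lines: xbed rkf udpq wyfa fimj yzky krr ktgak mglp
Hunk 4: at line 5 remove [krr] add [crkr,frapi] -> 10 lines: xbed rkf udpq wyfa fimj yzky crkr frapi ktgak mglp
Hunk 5: at line 4 remove [yzky,crkr] add [bya] -> 9 lines: xbed rkf udpq wyfa fimj bya frapi ktgak mglp
Hunk 6: at line 2 remove [wyfa] add [jnpwh] -> 9 lines: xbed rkf udpq jnpwh fimj bya frapi ktgak mglp
Final line count: 9

Answer: 9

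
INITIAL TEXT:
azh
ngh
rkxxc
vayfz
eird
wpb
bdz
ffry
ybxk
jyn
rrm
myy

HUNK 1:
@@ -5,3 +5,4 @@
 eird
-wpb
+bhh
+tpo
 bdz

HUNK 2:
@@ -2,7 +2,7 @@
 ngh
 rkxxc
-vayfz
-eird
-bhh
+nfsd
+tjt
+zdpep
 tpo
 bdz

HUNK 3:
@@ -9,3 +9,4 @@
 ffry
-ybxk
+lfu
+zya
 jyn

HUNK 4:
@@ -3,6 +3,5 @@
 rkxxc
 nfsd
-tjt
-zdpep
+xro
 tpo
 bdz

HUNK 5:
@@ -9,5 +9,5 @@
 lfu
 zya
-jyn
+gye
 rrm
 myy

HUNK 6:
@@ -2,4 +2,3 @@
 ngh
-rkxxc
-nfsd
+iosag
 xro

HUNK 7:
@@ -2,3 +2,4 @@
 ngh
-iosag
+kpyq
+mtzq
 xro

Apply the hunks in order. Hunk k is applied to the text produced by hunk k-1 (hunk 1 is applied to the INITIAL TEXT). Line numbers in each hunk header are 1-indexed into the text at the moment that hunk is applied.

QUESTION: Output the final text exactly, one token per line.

Hunk 1: at line 5 remove [wpb] add [bhh,tpo] -> 13 lines: azh ngh rkxxc vayfz eird bhh tpo bdz ffry ybxk jyn rrm myy
Hunk 2: at line 2 remove [vayfz,eird,bhh] add [nfsd,tjt,zdpep] -> 13 lines: azh ngh rkxxc nfsd tjt zdpep tpo bdz ffry ybxk jyn rrm myy
Hunk 3: at line 9 remove [ybxk] add [lfu,zya] -> 14 lines: azh ngh rkxxc nfsd tjt zdpep tpo bdz ffry lfu zya jyn rrm myy
Hunk 4: at line 3 remove [tjt,zdpep] add [xro] -> 13 lines: azh ngh rkxxc nfsd xro tpo bdz ffry lfu zya jyn rrm myy
Hunk 5: at line 9 remove [jyn] add [gye] -> 13 lines: azh ngh rkxxc nfsd xro tpo bdz ffry lfu zya gye rrm myy
Hunk 6: at line 2 remove [rkxxc,nfsd] add [iosag] -> 12 lines: azh ngh iosag xro tpo bdz ffry lfu zya gye rrm myy
Hunk 7: at line 2 remove [iosag] add [kpyq,mtzq] -> 13 lines: azh ngh kpyq mtzq xro tpo bdz ffry lfu zya gye rrm myy

Answer: azh
ngh
kpyq
mtzq
xro
tpo
bdz
ffry
lfu
zya
gye
rrm
myy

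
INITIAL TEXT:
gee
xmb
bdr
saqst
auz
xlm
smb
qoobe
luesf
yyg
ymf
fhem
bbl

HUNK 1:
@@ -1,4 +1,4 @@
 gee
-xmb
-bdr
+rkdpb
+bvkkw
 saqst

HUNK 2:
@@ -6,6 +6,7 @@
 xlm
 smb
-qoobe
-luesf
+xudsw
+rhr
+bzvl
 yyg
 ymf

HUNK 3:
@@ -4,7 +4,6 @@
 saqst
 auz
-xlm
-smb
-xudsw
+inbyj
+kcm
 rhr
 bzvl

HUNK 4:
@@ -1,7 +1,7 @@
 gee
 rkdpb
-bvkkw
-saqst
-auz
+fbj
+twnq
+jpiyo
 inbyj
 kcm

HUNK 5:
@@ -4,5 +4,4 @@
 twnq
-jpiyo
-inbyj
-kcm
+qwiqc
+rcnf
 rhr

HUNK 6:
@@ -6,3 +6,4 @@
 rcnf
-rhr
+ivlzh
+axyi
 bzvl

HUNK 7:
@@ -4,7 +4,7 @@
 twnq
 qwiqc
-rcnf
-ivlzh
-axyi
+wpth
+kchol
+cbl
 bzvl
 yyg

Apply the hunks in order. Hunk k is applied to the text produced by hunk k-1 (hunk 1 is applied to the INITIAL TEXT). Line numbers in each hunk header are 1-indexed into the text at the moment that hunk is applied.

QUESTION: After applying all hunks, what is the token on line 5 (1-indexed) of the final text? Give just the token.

Hunk 1: at line 1 remove [xmb,bdr] add [rkdpb,bvkkw] -> 13 lines: gee rkdpb bvkkw saqst auz xlm smb qoobe luesf yyg ymf fhem bbl
Hunk 2: at line 6 remove [qoobe,luesf] add [xudsw,rhr,bzvl] -> 14 lines: gee rkdpb bvkkw saqst auz xlm smb xudsw rhr bzvl yyg ymf fhem bbl
Hunk 3: at line 4 remove [xlm,smb,xudsw] add [inbyj,kcm] -> 13 lines: gee rkdpb bvkkw saqst auz inbyj kcm rhr bzvl yyg ymf fhem bbl
Hunk 4: at line 1 remove [bvkkw,saqst,auz] add [fbj,twnq,jpiyo] -> 13 lines: gee rkdpb fbj twnq jpiyo inbyj kcm rhr bzvl yyg ymf fhem bbl
Hunk 5: at line 4 remove [jpiyo,inbyj,kcm] add [qwiqc,rcnf] -> 12 lines: gee rkdpb fbj twnq qwiqc rcnf rhr bzvl yyg ymf fhem bbl
Hunk 6: at line 6 remove [rhr] add [ivlzh,axyi] -> 13 lines: gee rkdpb fbj twnq qwiqc rcnf ivlzh axyi bzvl yyg ymf fhem bbl
Hunk 7: at line 4 remove [rcnf,ivlzh,axyi] add [wpth,kchol,cbl] -> 13 lines: gee rkdpb fbj twnq qwiqc wpth kchol cbl bzvl yyg ymf fhem bbl
Final line 5: qwiqc

Answer: qwiqc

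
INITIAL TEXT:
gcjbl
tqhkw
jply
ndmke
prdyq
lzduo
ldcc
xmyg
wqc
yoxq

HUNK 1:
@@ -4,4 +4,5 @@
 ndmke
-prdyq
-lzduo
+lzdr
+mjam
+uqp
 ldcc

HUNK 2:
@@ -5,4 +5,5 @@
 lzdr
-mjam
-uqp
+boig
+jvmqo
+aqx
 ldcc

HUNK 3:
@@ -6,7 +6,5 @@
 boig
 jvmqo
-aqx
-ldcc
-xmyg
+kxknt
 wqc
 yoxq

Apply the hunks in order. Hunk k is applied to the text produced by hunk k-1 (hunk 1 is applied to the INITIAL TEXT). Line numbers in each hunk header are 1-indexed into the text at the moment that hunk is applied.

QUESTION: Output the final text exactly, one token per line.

Hunk 1: at line 4 remove [prdyq,lzduo] add [lzdr,mjam,uqp] -> 11 lines: gcjbl tqhkw jply ndmke lzdr mjam uqp ldcc xmyg wqc yoxq
Hunk 2: at line 5 remove [mjam,uqp] add [boig,jvmqo,aqx] -> 12 lines: gcjbl tqhkw jply ndmke lzdr boig jvmqo aqx ldcc xmyg wqc yoxq
Hunk 3: at line 6 remove [aqx,ldcc,xmyg] add [kxknt] -> 10 lines: gcjbl tqhkw jply ndmke lzdr boig jvmqo kxknt wqc yoxq

Answer: gcjbl
tqhkw
jply
ndmke
lzdr
boig
jvmqo
kxknt
wqc
yoxq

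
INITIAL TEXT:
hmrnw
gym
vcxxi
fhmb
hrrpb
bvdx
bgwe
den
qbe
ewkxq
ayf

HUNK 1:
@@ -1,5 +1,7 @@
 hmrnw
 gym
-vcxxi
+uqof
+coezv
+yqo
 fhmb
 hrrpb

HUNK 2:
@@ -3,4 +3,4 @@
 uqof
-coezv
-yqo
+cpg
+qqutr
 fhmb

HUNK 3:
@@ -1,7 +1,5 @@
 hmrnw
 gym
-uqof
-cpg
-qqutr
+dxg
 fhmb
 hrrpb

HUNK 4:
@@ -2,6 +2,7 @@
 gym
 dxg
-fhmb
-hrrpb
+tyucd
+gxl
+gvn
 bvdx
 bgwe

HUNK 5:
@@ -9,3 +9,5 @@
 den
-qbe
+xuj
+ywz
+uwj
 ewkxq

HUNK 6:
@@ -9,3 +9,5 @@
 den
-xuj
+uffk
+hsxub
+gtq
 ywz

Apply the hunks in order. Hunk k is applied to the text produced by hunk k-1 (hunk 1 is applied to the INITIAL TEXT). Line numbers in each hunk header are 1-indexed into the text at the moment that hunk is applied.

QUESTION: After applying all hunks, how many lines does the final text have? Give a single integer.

Hunk 1: at line 1 remove [vcxxi] add [uqof,coezv,yqo] -> 13 lines: hmrnw gym uqof coezv yqo fhmb hrrpb bvdx bgwe den qbe ewkxq ayf
Hunk 2: at line 3 remove [coezv,yqo] add [cpg,qqutr] -> 13 lines: hmrnw gym uqof cpg qqutr fhmb hrrpb bvdx bgwe den qbe ewkxq ayf
Hunk 3: at line 1 remove [uqof,cpg,qqutr] add [dxg] -> 11 lines: hmrnw gym dxg fhmb hrrpb bvdx bgwe den qbe ewkxq ayf
Hunk 4: at line 2 remove [fhmb,hrrpb] add [tyucd,gxl,gvn] -> 12 lines: hmrnw gym dxg tyucd gxl gvn bvdx bgwe den qbe ewkxq ayf
Hunk 5: at line 9 remove [qbe] add [xuj,ywz,uwj] -> 14 lines: hmrnw gym dxg tyucd gxl gvn bvdx bgwe den xuj ywz uwj ewkxq ayf
Hunk 6: at line 9 remove [xuj] add [uffk,hsxub,gtq] -> 16 lines: hmrnw gym dxg tyucd gxl gvn bvdx bgwe den uffk hsxub gtq ywz uwj ewkxq ayf
Final line count: 16

Answer: 16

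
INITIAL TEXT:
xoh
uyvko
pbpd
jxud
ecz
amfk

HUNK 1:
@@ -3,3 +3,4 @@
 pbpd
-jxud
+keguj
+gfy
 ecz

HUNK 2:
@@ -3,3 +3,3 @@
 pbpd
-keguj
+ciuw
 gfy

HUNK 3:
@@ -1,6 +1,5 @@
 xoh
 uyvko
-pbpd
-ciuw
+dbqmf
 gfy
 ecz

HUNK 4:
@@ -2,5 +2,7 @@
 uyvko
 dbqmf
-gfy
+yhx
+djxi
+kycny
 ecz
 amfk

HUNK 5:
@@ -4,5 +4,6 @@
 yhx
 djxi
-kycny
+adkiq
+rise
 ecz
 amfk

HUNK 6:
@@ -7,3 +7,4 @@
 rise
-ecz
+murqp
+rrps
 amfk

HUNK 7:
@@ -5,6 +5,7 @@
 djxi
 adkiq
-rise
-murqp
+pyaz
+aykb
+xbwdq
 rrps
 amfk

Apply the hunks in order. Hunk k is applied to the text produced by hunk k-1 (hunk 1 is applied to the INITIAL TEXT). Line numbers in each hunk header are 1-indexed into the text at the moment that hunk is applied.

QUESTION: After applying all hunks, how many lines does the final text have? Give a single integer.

Hunk 1: at line 3 remove [jxud] add [keguj,gfy] -> 7 lines: xoh uyvko pbpd keguj gfy ecz amfk
Hunk 2: at line 3 remove [keguj] add [ciuw] -> 7 lines: xoh uyvko pbpd ciuw gfy ecz amfk
Hunk 3: at line 1 remove [pbpd,ciuw] add [dbqmf] -> 6 lines: xoh uyvko dbqmf gfy ecz amfk
Hunk 4: at line 2 remove [gfy] add [yhx,djxi,kycny] -> 8 lines: xoh uyvko dbqmf yhx djxi kycny ecz amfk
Hunk 5: at line 4 remove [kycny] add [adkiq,rise] -> 9 lines: xoh uyvko dbqmf yhx djxi adkiq rise ecz amfk
Hunk 6: at line 7 remove [ecz] add [murqp,rrps] -> 10 lines: xoh uyvko dbqmf yhx djxi adkiq rise murqp rrps amfk
Hunk 7: at line 5 remove [rise,murqp] add [pyaz,aykb,xbwdq] -> 11 lines: xoh uyvko dbqmf yhx djxi adkiq pyaz aykb xbwdq rrps amfk
Final line count: 11

Answer: 11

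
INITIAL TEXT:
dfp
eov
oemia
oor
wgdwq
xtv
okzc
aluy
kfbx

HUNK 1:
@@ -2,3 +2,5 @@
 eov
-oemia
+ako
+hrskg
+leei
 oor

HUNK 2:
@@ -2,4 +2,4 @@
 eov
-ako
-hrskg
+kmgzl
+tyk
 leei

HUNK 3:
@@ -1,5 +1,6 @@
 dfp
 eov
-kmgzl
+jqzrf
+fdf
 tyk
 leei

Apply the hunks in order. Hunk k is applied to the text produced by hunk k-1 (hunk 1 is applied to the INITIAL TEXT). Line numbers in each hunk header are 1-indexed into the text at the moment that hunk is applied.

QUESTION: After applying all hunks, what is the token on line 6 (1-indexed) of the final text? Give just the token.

Answer: leei

Derivation:
Hunk 1: at line 2 remove [oemia] add [ako,hrskg,leei] -> 11 lines: dfp eov ako hrskg leei oor wgdwq xtv okzc aluy kfbx
Hunk 2: at line 2 remove [ako,hrskg] add [kmgzl,tyk] -> 11 lines: dfp eov kmgzl tyk leei oor wgdwq xtv okzc aluy kfbx
Hunk 3: at line 1 remove [kmgzl] add [jqzrf,fdf] -> 12 lines: dfp eov jqzrf fdf tyk leei oor wgdwq xtv okzc aluy kfbx
Final line 6: leei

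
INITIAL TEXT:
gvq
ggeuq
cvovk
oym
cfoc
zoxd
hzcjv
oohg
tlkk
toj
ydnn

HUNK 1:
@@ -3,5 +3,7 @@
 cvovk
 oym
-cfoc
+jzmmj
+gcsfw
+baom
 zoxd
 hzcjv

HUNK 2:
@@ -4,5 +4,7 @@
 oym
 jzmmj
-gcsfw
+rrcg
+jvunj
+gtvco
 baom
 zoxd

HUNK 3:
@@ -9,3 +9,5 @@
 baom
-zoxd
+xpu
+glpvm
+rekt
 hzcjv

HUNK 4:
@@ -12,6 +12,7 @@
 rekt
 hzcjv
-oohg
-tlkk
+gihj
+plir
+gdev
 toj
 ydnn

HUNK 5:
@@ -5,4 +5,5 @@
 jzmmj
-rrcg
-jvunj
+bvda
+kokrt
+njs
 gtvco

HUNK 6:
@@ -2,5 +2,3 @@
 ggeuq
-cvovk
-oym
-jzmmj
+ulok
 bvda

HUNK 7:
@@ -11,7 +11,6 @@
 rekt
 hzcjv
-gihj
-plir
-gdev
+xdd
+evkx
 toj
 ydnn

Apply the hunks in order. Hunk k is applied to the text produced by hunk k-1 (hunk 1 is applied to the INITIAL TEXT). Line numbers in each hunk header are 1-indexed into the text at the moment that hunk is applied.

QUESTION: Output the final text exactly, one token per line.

Hunk 1: at line 3 remove [cfoc] add [jzmmj,gcsfw,baom] -> 13 lines: gvq ggeuq cvovk oym jzmmj gcsfw baom zoxd hzcjv oohg tlkk toj ydnn
Hunk 2: at line 4 remove [gcsfw] add [rrcg,jvunj,gtvco] -> 15 lines: gvq ggeuq cvovk oym jzmmj rrcg jvunj gtvco baom zoxd hzcjv oohg tlkk toj ydnn
Hunk 3: at line 9 remove [zoxd] add [xpu,glpvm,rekt] -> 17 lines: gvq ggeuq cvovk oym jzmmj rrcg jvunj gtvco baom xpu glpvm rekt hzcjv oohg tlkk toj ydnn
Hunk 4: at line 12 remove [oohg,tlkk] add [gihj,plir,gdev] -> 18 lines: gvq ggeuq cvovk oym jzmmj rrcg jvunj gtvco baom xpu glpvm rekt hzcjv gihj plir gdev toj ydnn
Hunk 5: at line 5 remove [rrcg,jvunj] add [bvda,kokrt,njs] -> 19 lines: gvq ggeuq cvovk oym jzmmj bvda kokrt njs gtvco baom xpu glpvm rekt hzcjv gihj plir gdev toj ydnn
Hunk 6: at line 2 remove [cvovk,oym,jzmmj] add [ulok] -> 17 lines: gvq ggeuq ulok bvda kokrt njs gtvco baom xpu glpvm rekt hzcjv gihj plir gdev toj ydnn
Hunk 7: at line 11 remove [gihj,plir,gdev] add [xdd,evkx] -> 16 lines: gvq ggeuq ulok bvda kokrt njs gtvco baom xpu glpvm rekt hzcjv xdd evkx toj ydnn

Answer: gvq
ggeuq
ulok
bvda
kokrt
njs
gtvco
baom
xpu
glpvm
rekt
hzcjv
xdd
evkx
toj
ydnn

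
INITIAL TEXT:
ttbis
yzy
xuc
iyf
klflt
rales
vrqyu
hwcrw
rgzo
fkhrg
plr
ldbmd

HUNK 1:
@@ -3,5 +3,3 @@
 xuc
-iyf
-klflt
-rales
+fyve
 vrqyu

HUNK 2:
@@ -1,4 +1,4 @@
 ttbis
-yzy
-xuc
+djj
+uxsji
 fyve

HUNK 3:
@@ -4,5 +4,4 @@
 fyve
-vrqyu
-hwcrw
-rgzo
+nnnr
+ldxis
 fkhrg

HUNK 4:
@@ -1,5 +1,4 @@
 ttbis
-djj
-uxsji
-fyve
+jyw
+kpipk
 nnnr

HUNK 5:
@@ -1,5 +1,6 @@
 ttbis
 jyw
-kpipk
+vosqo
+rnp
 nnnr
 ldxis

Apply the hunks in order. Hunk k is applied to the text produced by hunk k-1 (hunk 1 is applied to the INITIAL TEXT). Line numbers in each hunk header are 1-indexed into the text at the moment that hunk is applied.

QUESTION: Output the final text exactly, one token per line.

Hunk 1: at line 3 remove [iyf,klflt,rales] add [fyve] -> 10 lines: ttbis yzy xuc fyve vrqyu hwcrw rgzo fkhrg plr ldbmd
Hunk 2: at line 1 remove [yzy,xuc] add [djj,uxsji] -> 10 lines: ttbis djj uxsji fyve vrqyu hwcrw rgzo fkhrg plr ldbmd
Hunk 3: at line 4 remove [vrqyu,hwcrw,rgzo] add [nnnr,ldxis] -> 9 lines: ttbis djj uxsji fyve nnnr ldxis fkhrg plr ldbmd
Hunk 4: at line 1 remove [djj,uxsji,fyve] add [jyw,kpipk] -> 8 lines: ttbis jyw kpipk nnnr ldxis fkhrg plr ldbmd
Hunk 5: at line 1 remove [kpipk] add [vosqo,rnp] -> 9 lines: ttbis jyw vosqo rnp nnnr ldxis fkhrg plr ldbmd

Answer: ttbis
jyw
vosqo
rnp
nnnr
ldxis
fkhrg
plr
ldbmd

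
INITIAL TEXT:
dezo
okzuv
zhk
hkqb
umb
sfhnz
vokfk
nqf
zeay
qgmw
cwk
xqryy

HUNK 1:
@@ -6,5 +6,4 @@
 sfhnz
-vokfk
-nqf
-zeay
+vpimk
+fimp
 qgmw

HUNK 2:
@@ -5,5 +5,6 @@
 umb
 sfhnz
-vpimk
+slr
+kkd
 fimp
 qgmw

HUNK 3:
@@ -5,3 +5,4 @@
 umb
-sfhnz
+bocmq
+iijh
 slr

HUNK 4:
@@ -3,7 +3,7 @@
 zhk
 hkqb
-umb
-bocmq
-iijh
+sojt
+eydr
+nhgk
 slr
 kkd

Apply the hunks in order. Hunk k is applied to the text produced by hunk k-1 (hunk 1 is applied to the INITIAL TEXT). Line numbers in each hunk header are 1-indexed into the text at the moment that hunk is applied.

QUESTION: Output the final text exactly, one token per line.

Hunk 1: at line 6 remove [vokfk,nqf,zeay] add [vpimk,fimp] -> 11 lines: dezo okzuv zhk hkqb umb sfhnz vpimk fimp qgmw cwk xqryy
Hunk 2: at line 5 remove [vpimk] add [slr,kkd] -> 12 lines: dezo okzuv zhk hkqb umb sfhnz slr kkd fimp qgmw cwk xqryy
Hunk 3: at line 5 remove [sfhnz] add [bocmq,iijh] -> 13 lines: dezo okzuv zhk hkqb umb bocmq iijh slr kkd fimp qgmw cwk xqryy
Hunk 4: at line 3 remove [umb,bocmq,iijh] add [sojt,eydr,nhgk] -> 13 lines: dezo okzuv zhk hkqb sojt eydr nhgk slr kkd fimp qgmw cwk xqryy

Answer: dezo
okzuv
zhk
hkqb
sojt
eydr
nhgk
slr
kkd
fimp
qgmw
cwk
xqryy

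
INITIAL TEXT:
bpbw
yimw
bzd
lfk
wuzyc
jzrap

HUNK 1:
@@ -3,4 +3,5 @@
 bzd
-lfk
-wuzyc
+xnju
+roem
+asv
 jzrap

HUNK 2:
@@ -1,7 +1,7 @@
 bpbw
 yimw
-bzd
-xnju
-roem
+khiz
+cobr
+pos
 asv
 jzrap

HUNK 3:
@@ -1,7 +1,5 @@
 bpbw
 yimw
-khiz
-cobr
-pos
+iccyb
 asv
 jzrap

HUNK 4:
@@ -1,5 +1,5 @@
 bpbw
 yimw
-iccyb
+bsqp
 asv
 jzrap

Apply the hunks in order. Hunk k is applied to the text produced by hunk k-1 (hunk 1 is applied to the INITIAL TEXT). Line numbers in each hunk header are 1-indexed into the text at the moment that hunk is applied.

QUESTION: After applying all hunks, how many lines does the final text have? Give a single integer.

Hunk 1: at line 3 remove [lfk,wuzyc] add [xnju,roem,asv] -> 7 lines: bpbw yimw bzd xnju roem asv jzrap
Hunk 2: at line 1 remove [bzd,xnju,roem] add [khiz,cobr,pos] -> 7 lines: bpbw yimw khiz cobr pos asv jzrap
Hunk 3: at line 1 remove [khiz,cobr,pos] add [iccyb] -> 5 lines: bpbw yimw iccyb asv jzrap
Hunk 4: at line 1 remove [iccyb] add [bsqp] -> 5 lines: bpbw yimw bsqp asv jzrap
Final line count: 5

Answer: 5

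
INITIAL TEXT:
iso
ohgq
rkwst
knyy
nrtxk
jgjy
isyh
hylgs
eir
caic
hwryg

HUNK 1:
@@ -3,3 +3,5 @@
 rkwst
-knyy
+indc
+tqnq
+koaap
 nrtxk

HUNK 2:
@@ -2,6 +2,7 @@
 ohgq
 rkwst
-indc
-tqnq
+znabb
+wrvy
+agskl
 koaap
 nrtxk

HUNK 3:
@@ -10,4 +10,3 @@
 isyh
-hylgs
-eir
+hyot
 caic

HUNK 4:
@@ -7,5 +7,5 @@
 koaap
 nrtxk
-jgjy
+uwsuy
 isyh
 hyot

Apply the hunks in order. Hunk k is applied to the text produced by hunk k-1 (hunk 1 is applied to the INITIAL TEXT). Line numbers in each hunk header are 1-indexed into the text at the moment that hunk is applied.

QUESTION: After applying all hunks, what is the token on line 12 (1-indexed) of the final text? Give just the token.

Answer: caic

Derivation:
Hunk 1: at line 3 remove [knyy] add [indc,tqnq,koaap] -> 13 lines: iso ohgq rkwst indc tqnq koaap nrtxk jgjy isyh hylgs eir caic hwryg
Hunk 2: at line 2 remove [indc,tqnq] add [znabb,wrvy,agskl] -> 14 lines: iso ohgq rkwst znabb wrvy agskl koaap nrtxk jgjy isyh hylgs eir caic hwryg
Hunk 3: at line 10 remove [hylgs,eir] add [hyot] -> 13 lines: iso ohgq rkwst znabb wrvy agskl koaap nrtxk jgjy isyh hyot caic hwryg
Hunk 4: at line 7 remove [jgjy] add [uwsuy] -> 13 lines: iso ohgq rkwst znabb wrvy agskl koaap nrtxk uwsuy isyh hyot caic hwryg
Final line 12: caic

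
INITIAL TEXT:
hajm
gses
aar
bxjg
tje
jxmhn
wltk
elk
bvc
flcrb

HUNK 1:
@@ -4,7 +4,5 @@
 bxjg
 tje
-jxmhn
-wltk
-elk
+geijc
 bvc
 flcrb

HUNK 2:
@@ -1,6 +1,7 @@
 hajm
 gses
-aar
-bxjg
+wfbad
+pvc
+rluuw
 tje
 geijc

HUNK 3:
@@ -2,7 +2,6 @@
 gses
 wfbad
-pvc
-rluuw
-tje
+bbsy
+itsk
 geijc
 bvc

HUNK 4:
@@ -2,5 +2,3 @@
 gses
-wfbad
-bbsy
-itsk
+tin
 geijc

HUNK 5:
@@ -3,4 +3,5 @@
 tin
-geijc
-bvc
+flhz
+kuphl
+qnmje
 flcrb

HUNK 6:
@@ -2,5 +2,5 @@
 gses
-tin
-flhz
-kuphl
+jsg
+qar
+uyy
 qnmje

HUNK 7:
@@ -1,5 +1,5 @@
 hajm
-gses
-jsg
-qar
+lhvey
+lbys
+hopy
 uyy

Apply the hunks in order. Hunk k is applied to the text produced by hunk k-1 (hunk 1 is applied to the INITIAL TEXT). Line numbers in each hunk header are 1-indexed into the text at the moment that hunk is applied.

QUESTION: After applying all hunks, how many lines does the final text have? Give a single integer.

Hunk 1: at line 4 remove [jxmhn,wltk,elk] add [geijc] -> 8 lines: hajm gses aar bxjg tje geijc bvc flcrb
Hunk 2: at line 1 remove [aar,bxjg] add [wfbad,pvc,rluuw] -> 9 lines: hajm gses wfbad pvc rluuw tje geijc bvc flcrb
Hunk 3: at line 2 remove [pvc,rluuw,tje] add [bbsy,itsk] -> 8 lines: hajm gses wfbad bbsy itsk geijc bvc flcrb
Hunk 4: at line 2 remove [wfbad,bbsy,itsk] add [tin] -> 6 lines: hajm gses tin geijc bvc flcrb
Hunk 5: at line 3 remove [geijc,bvc] add [flhz,kuphl,qnmje] -> 7 lines: hajm gses tin flhz kuphl qnmje flcrb
Hunk 6: at line 2 remove [tin,flhz,kuphl] add [jsg,qar,uyy] -> 7 lines: hajm gses jsg qar uyy qnmje flcrb
Hunk 7: at line 1 remove [gses,jsg,qar] add [lhvey,lbys,hopy] -> 7 lines: hajm lhvey lbys hopy uyy qnmje flcrb
Final line count: 7

Answer: 7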